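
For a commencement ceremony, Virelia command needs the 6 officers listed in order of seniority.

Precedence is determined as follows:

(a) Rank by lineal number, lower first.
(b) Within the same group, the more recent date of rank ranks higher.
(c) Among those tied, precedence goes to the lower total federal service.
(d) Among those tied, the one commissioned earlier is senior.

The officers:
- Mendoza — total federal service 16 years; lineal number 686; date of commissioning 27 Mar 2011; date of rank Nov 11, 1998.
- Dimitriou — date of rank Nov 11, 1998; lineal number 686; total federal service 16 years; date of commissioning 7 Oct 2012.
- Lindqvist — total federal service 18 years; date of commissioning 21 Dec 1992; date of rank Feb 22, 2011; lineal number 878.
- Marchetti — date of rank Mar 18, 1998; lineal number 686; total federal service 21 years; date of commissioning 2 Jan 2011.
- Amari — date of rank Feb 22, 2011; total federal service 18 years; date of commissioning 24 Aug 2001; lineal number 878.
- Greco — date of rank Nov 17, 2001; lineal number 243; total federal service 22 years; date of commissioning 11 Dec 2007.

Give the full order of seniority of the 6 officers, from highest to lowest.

By lineal number (lower first): Greco (243); then Mendoza, Dimitriou and Marchetti (each 686); then Lindqvist and Amari (both 878).
Among Mendoza, Dimitriou and Marchetti, by date of rank (later first): Mendoza and Dimitriou (Nov 11, 1998) before Marchetti (Mar 18, 1998).
Mendoza and Dimitriou both have total federal service 16 years, so the next rule applies.
Among Mendoza and Dimitriou, by date of commissioning (earlier first): Mendoza (27 Mar 2011) before Dimitriou (7 Oct 2012).
Lindqvist and Amari both have date of rank Feb 22, 2011, so the next rule applies.
Lindqvist and Amari both have total federal service 18 years, so the next rule applies.
Among Lindqvist and Amari, by date of commissioning (earlier first): Lindqvist (21 Dec 1992) before Amari (24 Aug 2001).
Full order: Greco, Mendoza, Dimitriou, Marchetti, Lindqvist, Amari.

Greco, Mendoza, Dimitriou, Marchetti, Lindqvist, Amari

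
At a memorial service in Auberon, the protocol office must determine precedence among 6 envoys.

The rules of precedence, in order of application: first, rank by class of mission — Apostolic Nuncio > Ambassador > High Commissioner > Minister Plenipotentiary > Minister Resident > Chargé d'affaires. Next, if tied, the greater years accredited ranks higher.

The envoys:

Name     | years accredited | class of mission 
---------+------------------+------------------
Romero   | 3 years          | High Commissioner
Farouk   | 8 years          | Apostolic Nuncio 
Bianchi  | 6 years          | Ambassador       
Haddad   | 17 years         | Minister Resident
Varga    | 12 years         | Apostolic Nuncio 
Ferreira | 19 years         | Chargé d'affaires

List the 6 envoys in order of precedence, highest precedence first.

By class of mission: Varga and Farouk (Apostolic Nuncio); then Bianchi (Ambassador); then Romero (High Commissioner); then Haddad (Minister Resident); then Ferreira (Chargé d'affaires).
Among Varga and Farouk, by years accredited (higher first): Varga (12 years) before Farouk (8 years).
Full order: Varga, Farouk, Bianchi, Romero, Haddad, Ferreira.

Varga, Farouk, Bianchi, Romero, Haddad, Ferreira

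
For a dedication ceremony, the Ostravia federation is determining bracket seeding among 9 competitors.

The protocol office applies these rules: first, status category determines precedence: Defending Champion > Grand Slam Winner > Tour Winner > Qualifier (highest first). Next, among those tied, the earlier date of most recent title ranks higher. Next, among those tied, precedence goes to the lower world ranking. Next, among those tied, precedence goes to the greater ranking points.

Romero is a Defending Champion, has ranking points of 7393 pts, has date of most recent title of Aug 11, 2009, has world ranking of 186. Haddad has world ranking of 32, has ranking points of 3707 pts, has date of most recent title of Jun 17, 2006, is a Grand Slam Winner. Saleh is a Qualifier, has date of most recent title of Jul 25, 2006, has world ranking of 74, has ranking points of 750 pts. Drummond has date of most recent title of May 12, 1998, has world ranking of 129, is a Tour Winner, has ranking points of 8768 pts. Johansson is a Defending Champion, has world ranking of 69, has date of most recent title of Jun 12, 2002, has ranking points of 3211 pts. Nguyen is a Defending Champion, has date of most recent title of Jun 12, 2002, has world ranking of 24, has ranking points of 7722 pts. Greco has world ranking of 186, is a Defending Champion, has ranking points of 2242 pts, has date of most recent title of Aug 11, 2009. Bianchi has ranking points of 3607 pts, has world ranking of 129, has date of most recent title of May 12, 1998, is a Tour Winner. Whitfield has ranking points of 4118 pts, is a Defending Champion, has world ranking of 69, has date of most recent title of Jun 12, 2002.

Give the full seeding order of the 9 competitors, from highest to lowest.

By status category: Nguyen, Whitfield, Johansson, Romero and Greco (Defending Champion); then Haddad (Grand Slam Winner); then Drummond and Bianchi (Tour Winner); then Saleh (Qualifier).
Among Nguyen, Whitfield, Johansson, Romero and Greco, by date of most recent title (earlier first): Nguyen, Whitfield and Johansson (Jun 12, 2002) before Romero and Greco (Aug 11, 2009).
Among Nguyen, Whitfield and Johansson, by world ranking (lower first): Nguyen (24) before Whitfield and Johansson (69).
Among Whitfield and Johansson, by ranking points (higher first): Whitfield (4118 pts) before Johansson (3211 pts).
Romero and Greco both have world ranking 186, so the next rule applies.
Among Romero and Greco, by ranking points (higher first): Romero (7393 pts) before Greco (2242 pts).
Drummond and Bianchi both have date of most recent title May 12, 1998, so the next rule applies.
Drummond and Bianchi both have world ranking 129, so the next rule applies.
Among Drummond and Bianchi, by ranking points (higher first): Drummond (8768 pts) before Bianchi (3607 pts).
Full order: Nguyen, Whitfield, Johansson, Romero, Greco, Haddad, Drummond, Bianchi, Saleh.

Nguyen, Whitfield, Johansson, Romero, Greco, Haddad, Drummond, Bianchi, Saleh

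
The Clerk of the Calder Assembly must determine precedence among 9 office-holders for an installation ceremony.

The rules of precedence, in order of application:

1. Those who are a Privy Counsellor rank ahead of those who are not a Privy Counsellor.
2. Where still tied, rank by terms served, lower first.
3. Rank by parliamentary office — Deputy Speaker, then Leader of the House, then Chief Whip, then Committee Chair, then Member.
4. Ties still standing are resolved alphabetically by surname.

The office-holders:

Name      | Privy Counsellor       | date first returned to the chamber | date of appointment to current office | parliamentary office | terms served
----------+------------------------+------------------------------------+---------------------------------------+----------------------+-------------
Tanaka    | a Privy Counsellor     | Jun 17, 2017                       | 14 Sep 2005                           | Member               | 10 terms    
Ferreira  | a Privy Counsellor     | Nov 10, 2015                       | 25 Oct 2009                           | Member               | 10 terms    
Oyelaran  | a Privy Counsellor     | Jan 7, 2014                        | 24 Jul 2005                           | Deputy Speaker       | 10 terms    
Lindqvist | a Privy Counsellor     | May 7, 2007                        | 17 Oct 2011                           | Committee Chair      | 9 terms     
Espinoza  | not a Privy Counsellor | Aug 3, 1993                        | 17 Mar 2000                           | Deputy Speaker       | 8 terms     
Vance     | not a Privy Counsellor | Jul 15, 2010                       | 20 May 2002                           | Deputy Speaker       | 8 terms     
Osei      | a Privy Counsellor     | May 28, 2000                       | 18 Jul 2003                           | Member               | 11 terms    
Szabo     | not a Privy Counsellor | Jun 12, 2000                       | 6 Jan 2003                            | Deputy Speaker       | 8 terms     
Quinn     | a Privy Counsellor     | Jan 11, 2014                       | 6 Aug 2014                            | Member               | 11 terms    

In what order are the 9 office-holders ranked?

By the first rule: Lindqvist, Oyelaran, Ferreira, Tanaka, Osei and Quinn (each a Privy Counsellor); then Espinoza, Szabo and Vance (each not a Privy Counsellor).
Among Lindqvist, Oyelaran, Ferreira, Tanaka, Osei and Quinn, by terms served (lower first): Lindqvist (9 terms) before Oyelaran, Ferreira and Tanaka (10 terms) before Osei and Quinn (11 terms).
Among Oyelaran, Ferreira and Tanaka, by parliamentary office: Oyelaran (Deputy Speaker) before Ferreira and Tanaka (Member).
Among Ferreira and Tanaka, alphabetically by surname: Ferreira before Tanaka.
Osei and Quinn are each Member, so the next rule applies.
Among Osei and Quinn, alphabetically by surname: Osei before Quinn.
Espinoza, Szabo and Vance all have terms served 8 terms, so the next rule applies.
Espinoza, Szabo and Vance are each Deputy Speaker, so the next rule applies.
Among Espinoza, Szabo and Vance, alphabetically by surname: Espinoza before Szabo before Vance.
Full order: Lindqvist, Oyelaran, Ferreira, Tanaka, Osei, Quinn, Espinoza, Szabo, Vance.

Lindqvist, Oyelaran, Ferreira, Tanaka, Osei, Quinn, Espinoza, Szabo, Vance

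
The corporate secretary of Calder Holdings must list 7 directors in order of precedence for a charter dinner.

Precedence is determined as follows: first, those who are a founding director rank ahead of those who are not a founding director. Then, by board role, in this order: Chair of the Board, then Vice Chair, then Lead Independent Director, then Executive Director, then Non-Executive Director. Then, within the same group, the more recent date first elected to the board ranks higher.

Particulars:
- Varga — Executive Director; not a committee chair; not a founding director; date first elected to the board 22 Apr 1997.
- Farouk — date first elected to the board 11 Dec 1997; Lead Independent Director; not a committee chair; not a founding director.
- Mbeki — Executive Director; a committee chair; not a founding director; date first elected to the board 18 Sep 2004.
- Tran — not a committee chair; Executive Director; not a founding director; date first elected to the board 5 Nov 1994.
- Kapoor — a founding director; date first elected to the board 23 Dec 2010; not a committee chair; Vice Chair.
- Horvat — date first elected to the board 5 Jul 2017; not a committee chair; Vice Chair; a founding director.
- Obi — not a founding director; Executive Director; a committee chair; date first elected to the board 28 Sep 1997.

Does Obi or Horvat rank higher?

By the first rule: Horvat and Kapoor (both a founding director); then Farouk, Mbeki, Obi, Varga and Tran (each not a founding director).
Horvat and Kapoor are each Vice Chair, so the next rule applies.
Among Horvat and Kapoor, by date first elected to the board (later first): Horvat (5 Jul 2017) before Kapoor (23 Dec 2010).
Among Farouk, Mbeki, Obi, Varga and Tran, by board role: Farouk (Lead Independent Director) before Mbeki, Obi, Varga and Tran (Executive Director).
Among Mbeki, Obi, Varga and Tran, by date first elected to the board (later first): Mbeki (18 Sep 2004) before Obi (28 Sep 1997) before Varga (22 Apr 1997) before Tran (5 Nov 1994).
So Horvat takes precedence.

Horvat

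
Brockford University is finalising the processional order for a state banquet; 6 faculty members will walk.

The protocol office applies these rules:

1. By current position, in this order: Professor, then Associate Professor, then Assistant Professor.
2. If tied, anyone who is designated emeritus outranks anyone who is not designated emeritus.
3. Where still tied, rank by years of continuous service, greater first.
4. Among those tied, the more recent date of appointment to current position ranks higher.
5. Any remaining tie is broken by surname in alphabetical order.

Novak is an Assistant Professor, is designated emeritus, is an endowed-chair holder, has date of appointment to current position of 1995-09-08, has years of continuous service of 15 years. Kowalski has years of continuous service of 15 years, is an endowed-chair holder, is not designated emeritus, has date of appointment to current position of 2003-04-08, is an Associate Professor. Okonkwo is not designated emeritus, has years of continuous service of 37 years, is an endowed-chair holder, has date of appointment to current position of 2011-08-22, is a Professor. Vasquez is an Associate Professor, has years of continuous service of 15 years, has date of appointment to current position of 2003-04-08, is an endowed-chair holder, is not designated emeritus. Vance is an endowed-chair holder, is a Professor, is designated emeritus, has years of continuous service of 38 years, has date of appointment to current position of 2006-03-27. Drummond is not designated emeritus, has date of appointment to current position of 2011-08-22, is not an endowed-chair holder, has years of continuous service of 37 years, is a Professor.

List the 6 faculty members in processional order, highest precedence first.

By current position: Vance, Drummond and Okonkwo (Professor); then Kowalski and Vasquez (Associate Professor); then Novak (Assistant Professor).
Among Vance, Drummond and Okonkwo, designated emeritus before not designated emeritus: Vance (designated emeritus) before Drummond and Okonkwo (not designated emeritus).
Drummond and Okonkwo both have years of continuous service 37 years, so the next rule applies.
Drummond and Okonkwo both have date of appointment to current position 2011-08-22, so the next rule applies.
Among Drummond and Okonkwo, alphabetically by surname: Drummond before Okonkwo.
Kowalski and Vasquez are each not designated emeritus, so the next rule applies.
Kowalski and Vasquez both have years of continuous service 15 years, so the next rule applies.
Kowalski and Vasquez both have date of appointment to current position 2003-04-08, so the next rule applies.
Among Kowalski and Vasquez, alphabetically by surname: Kowalski before Vasquez.
Full order: Vance, Drummond, Okonkwo, Kowalski, Vasquez, Novak.

Vance, Drummond, Okonkwo, Kowalski, Vasquez, Novak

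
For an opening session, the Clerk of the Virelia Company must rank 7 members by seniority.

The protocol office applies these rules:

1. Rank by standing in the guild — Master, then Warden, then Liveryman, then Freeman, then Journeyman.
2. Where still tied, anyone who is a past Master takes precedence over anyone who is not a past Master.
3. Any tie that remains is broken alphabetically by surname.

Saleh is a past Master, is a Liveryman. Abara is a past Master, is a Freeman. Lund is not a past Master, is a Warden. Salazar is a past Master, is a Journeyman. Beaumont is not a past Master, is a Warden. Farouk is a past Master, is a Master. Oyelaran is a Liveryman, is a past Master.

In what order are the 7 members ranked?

Farouk, Beaumont, Lund, Oyelaran, Saleh, Abara, Salazar

By standing in the guild: Farouk (Master); then Beaumont and Lund (Warden); then Oyelaran and Saleh (Liveryman); then Abara (Freeman); then Salazar (Journeyman).
Beaumont and Lund are each not a past Master, so the next rule applies.
Among Beaumont and Lund, alphabetically by surname: Beaumont before Lund.
Oyelaran and Saleh are each a past Master, so the next rule applies.
Among Oyelaran and Saleh, alphabetically by surname: Oyelaran before Saleh.
Full order: Farouk, Beaumont, Lund, Oyelaran, Saleh, Abara, Salazar.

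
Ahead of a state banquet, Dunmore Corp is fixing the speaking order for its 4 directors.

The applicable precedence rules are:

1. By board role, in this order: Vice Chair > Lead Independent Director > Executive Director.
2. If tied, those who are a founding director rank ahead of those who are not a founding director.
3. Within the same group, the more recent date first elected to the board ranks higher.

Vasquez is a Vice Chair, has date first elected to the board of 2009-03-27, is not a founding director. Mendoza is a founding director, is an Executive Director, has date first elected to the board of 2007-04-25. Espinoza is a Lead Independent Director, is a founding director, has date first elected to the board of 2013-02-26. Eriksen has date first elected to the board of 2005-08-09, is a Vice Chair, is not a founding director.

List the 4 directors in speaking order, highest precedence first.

By board role: Vasquez and Eriksen (Vice Chair); then Espinoza (Lead Independent Director); then Mendoza (Executive Director).
Vasquez and Eriksen are each not a founding director, so the next rule applies.
Among Vasquez and Eriksen, by date first elected to the board (later first): Vasquez (2009-03-27) before Eriksen (2005-08-09).
Full order: Vasquez, Eriksen, Espinoza, Mendoza.

Vasquez, Eriksen, Espinoza, Mendoza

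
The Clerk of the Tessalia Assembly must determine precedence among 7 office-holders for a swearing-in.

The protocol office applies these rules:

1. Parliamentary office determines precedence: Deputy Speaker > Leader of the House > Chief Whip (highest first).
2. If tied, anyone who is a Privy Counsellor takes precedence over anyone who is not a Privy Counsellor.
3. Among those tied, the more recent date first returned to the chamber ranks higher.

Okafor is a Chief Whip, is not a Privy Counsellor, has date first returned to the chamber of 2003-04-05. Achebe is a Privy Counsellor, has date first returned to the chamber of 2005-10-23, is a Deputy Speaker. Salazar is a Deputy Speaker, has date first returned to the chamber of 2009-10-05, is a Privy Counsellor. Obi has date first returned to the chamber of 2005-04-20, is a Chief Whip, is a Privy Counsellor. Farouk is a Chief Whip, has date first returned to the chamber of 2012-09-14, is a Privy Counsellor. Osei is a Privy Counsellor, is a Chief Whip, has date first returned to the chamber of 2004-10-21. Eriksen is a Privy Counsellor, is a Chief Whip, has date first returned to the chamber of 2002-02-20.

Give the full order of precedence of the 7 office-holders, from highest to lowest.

By parliamentary office: Salazar and Achebe (Deputy Speaker); then Farouk, Obi, Osei, Eriksen and Okafor (Chief Whip).
Salazar and Achebe are each a Privy Counsellor, so the next rule applies.
Among Salazar and Achebe, by date first returned to the chamber (later first): Salazar (2009-10-05) before Achebe (2005-10-23).
Among Farouk, Obi, Osei, Eriksen and Okafor, a Privy Counsellor before not a Privy Counsellor: Farouk, Obi, Osei and Eriksen (a Privy Counsellor) before Okafor (not a Privy Counsellor).
Among Farouk, Obi, Osei and Eriksen, by date first returned to the chamber (later first): Farouk (2012-09-14) before Obi (2005-04-20) before Osei (2004-10-21) before Eriksen (2002-02-20).
Full order: Salazar, Achebe, Farouk, Obi, Osei, Eriksen, Okafor.

Salazar, Achebe, Farouk, Obi, Osei, Eriksen, Okafor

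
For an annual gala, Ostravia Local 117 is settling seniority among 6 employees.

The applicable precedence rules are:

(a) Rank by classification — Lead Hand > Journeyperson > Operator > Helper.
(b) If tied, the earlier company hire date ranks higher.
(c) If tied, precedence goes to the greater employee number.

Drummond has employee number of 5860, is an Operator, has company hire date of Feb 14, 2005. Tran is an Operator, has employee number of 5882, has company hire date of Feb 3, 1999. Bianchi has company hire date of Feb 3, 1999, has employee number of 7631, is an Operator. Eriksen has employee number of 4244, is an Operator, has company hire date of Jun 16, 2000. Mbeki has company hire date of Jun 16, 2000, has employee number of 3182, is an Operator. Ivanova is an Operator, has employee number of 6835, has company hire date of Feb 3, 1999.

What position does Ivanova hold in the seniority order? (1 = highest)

2

By classification: Bianchi, Ivanova, Tran, Eriksen, Mbeki and Drummond (Operator).
Among Bianchi, Ivanova, Tran, Eriksen, Mbeki and Drummond, by company hire date (earlier first): Bianchi, Ivanova and Tran (Feb 3, 1999) before Eriksen and Mbeki (Jun 16, 2000) before Drummond (Feb 14, 2005).
Among Bianchi, Ivanova and Tran, by employee number (higher first): Bianchi (7631) before Ivanova (6835) before Tran (5882).
Among Eriksen and Mbeki, by employee number (higher first): Eriksen (4244) before Mbeki (3182).
Order: Bianchi, Ivanova, Tran, Eriksen, Mbeki, Drummond. So position 2.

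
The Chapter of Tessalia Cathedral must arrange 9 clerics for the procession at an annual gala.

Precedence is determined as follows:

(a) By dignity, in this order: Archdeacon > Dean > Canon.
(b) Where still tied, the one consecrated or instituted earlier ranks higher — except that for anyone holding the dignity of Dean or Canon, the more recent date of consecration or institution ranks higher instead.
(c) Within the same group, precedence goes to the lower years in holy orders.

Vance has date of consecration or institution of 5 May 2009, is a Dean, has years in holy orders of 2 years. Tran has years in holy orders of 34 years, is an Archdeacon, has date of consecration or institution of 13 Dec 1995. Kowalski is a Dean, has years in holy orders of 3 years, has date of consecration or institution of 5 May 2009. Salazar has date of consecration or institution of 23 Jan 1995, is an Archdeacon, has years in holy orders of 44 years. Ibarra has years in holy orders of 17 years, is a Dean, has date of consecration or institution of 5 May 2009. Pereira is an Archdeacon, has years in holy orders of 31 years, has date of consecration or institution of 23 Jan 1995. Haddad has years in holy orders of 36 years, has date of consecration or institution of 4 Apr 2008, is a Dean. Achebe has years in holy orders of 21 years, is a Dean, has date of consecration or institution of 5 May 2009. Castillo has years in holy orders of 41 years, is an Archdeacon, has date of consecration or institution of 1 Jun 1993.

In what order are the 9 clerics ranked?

Castillo, Pereira, Salazar, Tran, Vance, Kowalski, Ibarra, Achebe, Haddad

By dignity: Castillo, Pereira, Salazar and Tran (Archdeacon); then Vance, Kowalski, Ibarra, Achebe and Haddad (Dean).
Among Castillo, Pereira, Salazar and Tran, by date of consecration or institution (earlier first): Castillo (1 Jun 1993) before Pereira and Salazar (23 Jan 1995) before Tran (13 Dec 1995).
Among Pereira and Salazar, by years in holy orders (lower first): Pereira (31 years) before Salazar (44 years).
Among Vance, Kowalski, Ibarra, Achebe and Haddad, by date of consecration or institution (later first) (reversed rule for this group): Vance, Kowalski, Ibarra and Achebe (5 May 2009) before Haddad (4 Apr 2008).
Among Vance, Kowalski, Ibarra and Achebe, by years in holy orders (lower first): Vance (2 years) before Kowalski (3 years) before Ibarra (17 years) before Achebe (21 years).
Full order: Castillo, Pereira, Salazar, Tran, Vance, Kowalski, Ibarra, Achebe, Haddad.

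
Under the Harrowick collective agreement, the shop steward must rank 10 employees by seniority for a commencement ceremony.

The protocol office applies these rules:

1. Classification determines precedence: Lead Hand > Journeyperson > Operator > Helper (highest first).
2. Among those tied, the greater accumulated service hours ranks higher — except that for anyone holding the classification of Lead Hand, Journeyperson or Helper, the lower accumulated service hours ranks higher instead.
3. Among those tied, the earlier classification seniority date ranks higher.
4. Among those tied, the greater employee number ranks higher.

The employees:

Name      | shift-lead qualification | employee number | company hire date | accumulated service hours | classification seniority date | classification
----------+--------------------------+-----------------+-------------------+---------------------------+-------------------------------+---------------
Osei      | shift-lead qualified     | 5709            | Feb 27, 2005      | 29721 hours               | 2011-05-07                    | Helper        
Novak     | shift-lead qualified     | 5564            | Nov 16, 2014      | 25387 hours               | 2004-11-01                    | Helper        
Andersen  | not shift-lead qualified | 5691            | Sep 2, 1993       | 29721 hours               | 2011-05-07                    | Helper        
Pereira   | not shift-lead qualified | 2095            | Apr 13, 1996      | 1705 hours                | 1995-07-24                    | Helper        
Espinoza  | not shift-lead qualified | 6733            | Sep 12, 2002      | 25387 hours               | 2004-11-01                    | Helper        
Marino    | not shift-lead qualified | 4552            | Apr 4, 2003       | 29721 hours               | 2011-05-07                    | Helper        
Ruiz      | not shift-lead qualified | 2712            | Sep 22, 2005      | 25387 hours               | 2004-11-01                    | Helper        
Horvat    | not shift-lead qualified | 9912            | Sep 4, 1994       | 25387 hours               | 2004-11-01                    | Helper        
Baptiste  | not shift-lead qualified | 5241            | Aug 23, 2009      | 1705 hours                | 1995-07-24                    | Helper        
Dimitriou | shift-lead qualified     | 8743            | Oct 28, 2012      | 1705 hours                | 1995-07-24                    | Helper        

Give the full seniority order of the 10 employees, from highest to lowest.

Dimitriou, Baptiste, Pereira, Horvat, Espinoza, Novak, Ruiz, Osei, Andersen, Marino

By classification: Dimitriou, Baptiste, Pereira, Horvat, Espinoza, Novak, Ruiz, Osei, Andersen and Marino (Helper).
Among Dimitriou, Baptiste, Pereira, Horvat, Espinoza, Novak, Ruiz, Osei, Andersen and Marino, by accumulated service hours (lower first) (reversed rule for this group): Dimitriou, Baptiste and Pereira (1705 hours) before Horvat, Espinoza, Novak and Ruiz (25387 hours) before Osei, Andersen and Marino (29721 hours).
Dimitriou, Baptiste and Pereira all have classification seniority date 1995-07-24, so the next rule applies.
Among Dimitriou, Baptiste and Pereira, by employee number (higher first): Dimitriou (8743) before Baptiste (5241) before Pereira (2095).
Horvat, Espinoza, Novak and Ruiz all have classification seniority date 2004-11-01, so the next rule applies.
Among Horvat, Espinoza, Novak and Ruiz, by employee number (higher first): Horvat (9912) before Espinoza (6733) before Novak (5564) before Ruiz (2712).
Osei, Andersen and Marino all have classification seniority date 2011-05-07, so the next rule applies.
Among Osei, Andersen and Marino, by employee number (higher first): Osei (5709) before Andersen (5691) before Marino (4552).
Full order: Dimitriou, Baptiste, Pereira, Horvat, Espinoza, Novak, Ruiz, Osei, Andersen, Marino.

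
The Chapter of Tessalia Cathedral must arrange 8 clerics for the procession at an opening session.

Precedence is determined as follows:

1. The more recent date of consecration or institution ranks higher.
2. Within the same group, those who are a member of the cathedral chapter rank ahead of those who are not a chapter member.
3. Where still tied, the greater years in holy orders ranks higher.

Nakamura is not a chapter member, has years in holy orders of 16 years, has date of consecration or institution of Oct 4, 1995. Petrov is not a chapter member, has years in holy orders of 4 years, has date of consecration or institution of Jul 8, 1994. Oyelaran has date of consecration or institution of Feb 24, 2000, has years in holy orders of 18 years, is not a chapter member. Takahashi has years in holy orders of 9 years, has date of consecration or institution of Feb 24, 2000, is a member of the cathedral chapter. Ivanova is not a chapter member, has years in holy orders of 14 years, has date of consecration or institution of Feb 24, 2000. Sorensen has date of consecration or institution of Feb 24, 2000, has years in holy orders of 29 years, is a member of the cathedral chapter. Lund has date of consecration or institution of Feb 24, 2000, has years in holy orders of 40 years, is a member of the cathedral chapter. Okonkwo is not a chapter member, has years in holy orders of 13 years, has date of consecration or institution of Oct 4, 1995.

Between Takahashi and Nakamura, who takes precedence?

By date of consecration or institution (later first): Lund, Sorensen, Takahashi, Oyelaran and Ivanova (each Feb 24, 2000); then Nakamura and Okonkwo (both Oct 4, 1995); then Petrov (Jul 8, 1994).
Among Lund, Sorensen, Takahashi, Oyelaran and Ivanova, a member of the cathedral chapter before not a chapter member: Lund, Sorensen and Takahashi (a member of the cathedral chapter) before Oyelaran and Ivanova (not a chapter member).
Among Lund, Sorensen and Takahashi, by years in holy orders (higher first): Lund (40 years) before Sorensen (29 years) before Takahashi (9 years).
Among Oyelaran and Ivanova, by years in holy orders (higher first): Oyelaran (18 years) before Ivanova (14 years).
Nakamura and Okonkwo are each not a chapter member, so the next rule applies.
Among Nakamura and Okonkwo, by years in holy orders (higher first): Nakamura (16 years) before Okonkwo (13 years).
So Takahashi takes precedence.

Takahashi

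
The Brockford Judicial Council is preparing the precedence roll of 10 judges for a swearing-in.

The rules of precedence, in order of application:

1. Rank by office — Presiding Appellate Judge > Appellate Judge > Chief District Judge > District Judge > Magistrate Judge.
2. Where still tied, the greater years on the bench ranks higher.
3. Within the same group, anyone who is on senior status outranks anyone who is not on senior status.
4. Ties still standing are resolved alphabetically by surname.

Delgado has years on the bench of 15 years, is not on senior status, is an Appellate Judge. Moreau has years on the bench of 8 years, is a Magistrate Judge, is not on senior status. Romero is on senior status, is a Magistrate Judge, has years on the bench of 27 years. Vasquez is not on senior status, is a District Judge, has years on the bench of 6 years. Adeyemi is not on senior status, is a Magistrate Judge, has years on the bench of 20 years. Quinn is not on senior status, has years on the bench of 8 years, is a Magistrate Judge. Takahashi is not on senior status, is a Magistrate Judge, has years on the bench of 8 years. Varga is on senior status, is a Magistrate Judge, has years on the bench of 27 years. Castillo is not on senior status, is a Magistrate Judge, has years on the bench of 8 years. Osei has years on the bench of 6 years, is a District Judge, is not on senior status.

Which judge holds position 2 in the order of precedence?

By office: Delgado (Appellate Judge); then Osei and Vasquez (District Judge); then Romero, Varga, Adeyemi, Castillo, Moreau, Quinn and Takahashi (Magistrate Judge).
Osei and Vasquez both have years on the bench 6 years, so the next rule applies.
Osei and Vasquez are each not on senior status, so the next rule applies.
Among Osei and Vasquez, alphabetically by surname: Osei before Vasquez.
Among Romero, Varga, Adeyemi, Castillo, Moreau, Quinn and Takahashi, by years on the bench (higher first): Romero and Varga (27 years) before Adeyemi (20 years) before Castillo, Moreau, Quinn and Takahashi (8 years).
Romero and Varga are each on senior status, so the next rule applies.
Among Romero and Varga, alphabetically by surname: Romero before Varga.
Castillo, Moreau, Quinn and Takahashi are each not on senior status, so the next rule applies.
Among Castillo, Moreau, Quinn and Takahashi, alphabetically by surname: Castillo before Moreau before Quinn before Takahashi.
Order: Delgado, Osei, Vasquez, Romero, Varga, Adeyemi, Castillo, Moreau, Quinn, Takahashi.

Osei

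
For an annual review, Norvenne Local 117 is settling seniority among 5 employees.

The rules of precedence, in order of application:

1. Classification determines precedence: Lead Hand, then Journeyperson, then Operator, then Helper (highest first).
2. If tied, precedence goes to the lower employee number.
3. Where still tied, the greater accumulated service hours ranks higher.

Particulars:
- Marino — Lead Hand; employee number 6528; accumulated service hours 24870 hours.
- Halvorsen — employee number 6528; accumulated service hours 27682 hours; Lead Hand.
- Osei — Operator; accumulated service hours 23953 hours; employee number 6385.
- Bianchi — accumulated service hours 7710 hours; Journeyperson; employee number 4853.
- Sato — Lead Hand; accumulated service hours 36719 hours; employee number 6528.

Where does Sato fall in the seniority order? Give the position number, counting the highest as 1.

By classification: Sato, Halvorsen and Marino (Lead Hand); then Bianchi (Journeyperson); then Osei (Operator).
Sato, Halvorsen and Marino all have employee number 6528, so the next rule applies.
Among Sato, Halvorsen and Marino, by accumulated service hours (higher first): Sato (36719 hours) before Halvorsen (27682 hours) before Marino (24870 hours).
Order: Sato, Halvorsen, Marino, Bianchi, Osei. So position 1.

1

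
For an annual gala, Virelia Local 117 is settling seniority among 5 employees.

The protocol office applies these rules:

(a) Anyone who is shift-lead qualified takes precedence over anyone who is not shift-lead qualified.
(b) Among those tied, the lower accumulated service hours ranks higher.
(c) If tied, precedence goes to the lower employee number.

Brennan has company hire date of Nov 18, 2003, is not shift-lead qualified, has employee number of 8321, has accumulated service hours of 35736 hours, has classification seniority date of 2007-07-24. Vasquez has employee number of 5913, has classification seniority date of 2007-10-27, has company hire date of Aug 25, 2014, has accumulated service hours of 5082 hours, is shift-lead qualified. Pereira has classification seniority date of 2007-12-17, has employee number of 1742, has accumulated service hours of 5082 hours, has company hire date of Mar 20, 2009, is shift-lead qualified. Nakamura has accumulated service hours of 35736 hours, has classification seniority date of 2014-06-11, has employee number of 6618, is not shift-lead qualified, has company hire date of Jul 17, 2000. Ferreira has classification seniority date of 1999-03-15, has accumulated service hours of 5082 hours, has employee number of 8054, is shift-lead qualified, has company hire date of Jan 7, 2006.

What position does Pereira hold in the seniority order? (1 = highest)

1

By the first rule: Pereira, Vasquez and Ferreira (each shift-lead qualified); then Nakamura and Brennan (both not shift-lead qualified).
Pereira, Vasquez and Ferreira all have accumulated service hours 5082 hours, so the next rule applies.
Among Pereira, Vasquez and Ferreira, by employee number (lower first): Pereira (1742) before Vasquez (5913) before Ferreira (8054).
Nakamura and Brennan both have accumulated service hours 35736 hours, so the next rule applies.
Among Nakamura and Brennan, by employee number (lower first): Nakamura (6618) before Brennan (8321).
Order: Pereira, Vasquez, Ferreira, Nakamura, Brennan. So position 1.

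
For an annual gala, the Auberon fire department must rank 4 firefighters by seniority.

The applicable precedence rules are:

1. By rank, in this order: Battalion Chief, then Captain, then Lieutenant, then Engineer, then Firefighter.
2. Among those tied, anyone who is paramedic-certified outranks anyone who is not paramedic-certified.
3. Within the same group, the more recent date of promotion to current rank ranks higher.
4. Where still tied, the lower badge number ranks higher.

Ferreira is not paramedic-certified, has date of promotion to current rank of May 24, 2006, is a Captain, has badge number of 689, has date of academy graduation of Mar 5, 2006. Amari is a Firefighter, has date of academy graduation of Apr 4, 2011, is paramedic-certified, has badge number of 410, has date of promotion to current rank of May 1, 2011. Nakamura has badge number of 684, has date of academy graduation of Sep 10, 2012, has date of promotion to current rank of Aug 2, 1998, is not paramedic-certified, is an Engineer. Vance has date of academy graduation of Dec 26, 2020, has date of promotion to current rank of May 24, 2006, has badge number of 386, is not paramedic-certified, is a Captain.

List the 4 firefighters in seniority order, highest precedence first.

By rank: Vance and Ferreira (Captain); then Nakamura (Engineer); then Amari (Firefighter).
Vance and Ferreira are each not paramedic-certified, so the next rule applies.
Vance and Ferreira both have date of promotion to current rank May 24, 2006, so the next rule applies.
Among Vance and Ferreira, by badge number (lower first): Vance (386) before Ferreira (689).
Full order: Vance, Ferreira, Nakamura, Amari.

Vance, Ferreira, Nakamura, Amari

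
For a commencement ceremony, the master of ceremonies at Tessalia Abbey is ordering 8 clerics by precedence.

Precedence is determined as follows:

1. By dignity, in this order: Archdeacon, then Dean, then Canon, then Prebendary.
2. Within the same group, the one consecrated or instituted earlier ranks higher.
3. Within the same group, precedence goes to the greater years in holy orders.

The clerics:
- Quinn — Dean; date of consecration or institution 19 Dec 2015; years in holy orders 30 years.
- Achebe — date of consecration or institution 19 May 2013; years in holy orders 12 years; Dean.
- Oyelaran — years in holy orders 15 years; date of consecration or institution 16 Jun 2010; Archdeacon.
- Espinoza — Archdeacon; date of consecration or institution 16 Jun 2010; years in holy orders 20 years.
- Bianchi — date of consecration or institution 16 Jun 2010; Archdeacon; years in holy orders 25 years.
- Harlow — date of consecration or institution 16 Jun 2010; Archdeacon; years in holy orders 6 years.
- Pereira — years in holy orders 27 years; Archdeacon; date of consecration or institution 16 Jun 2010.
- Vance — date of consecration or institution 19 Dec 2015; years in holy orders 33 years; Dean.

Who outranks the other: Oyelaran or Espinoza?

Espinoza

By dignity: Pereira, Bianchi, Espinoza, Oyelaran and Harlow (Archdeacon); then Achebe, Vance and Quinn (Dean).
Pereira, Bianchi, Espinoza, Oyelaran and Harlow all have date of consecration or institution 16 Jun 2010, so the next rule applies.
Among Pereira, Bianchi, Espinoza, Oyelaran and Harlow, by years in holy orders (higher first): Pereira (27 years) before Bianchi (25 years) before Espinoza (20 years) before Oyelaran (15 years) before Harlow (6 years).
Among Achebe, Vance and Quinn, by date of consecration or institution (earlier first): Achebe (19 May 2013) before Vance and Quinn (19 Dec 2015).
Among Vance and Quinn, by years in holy orders (higher first): Vance (33 years) before Quinn (30 years).
So Espinoza takes precedence.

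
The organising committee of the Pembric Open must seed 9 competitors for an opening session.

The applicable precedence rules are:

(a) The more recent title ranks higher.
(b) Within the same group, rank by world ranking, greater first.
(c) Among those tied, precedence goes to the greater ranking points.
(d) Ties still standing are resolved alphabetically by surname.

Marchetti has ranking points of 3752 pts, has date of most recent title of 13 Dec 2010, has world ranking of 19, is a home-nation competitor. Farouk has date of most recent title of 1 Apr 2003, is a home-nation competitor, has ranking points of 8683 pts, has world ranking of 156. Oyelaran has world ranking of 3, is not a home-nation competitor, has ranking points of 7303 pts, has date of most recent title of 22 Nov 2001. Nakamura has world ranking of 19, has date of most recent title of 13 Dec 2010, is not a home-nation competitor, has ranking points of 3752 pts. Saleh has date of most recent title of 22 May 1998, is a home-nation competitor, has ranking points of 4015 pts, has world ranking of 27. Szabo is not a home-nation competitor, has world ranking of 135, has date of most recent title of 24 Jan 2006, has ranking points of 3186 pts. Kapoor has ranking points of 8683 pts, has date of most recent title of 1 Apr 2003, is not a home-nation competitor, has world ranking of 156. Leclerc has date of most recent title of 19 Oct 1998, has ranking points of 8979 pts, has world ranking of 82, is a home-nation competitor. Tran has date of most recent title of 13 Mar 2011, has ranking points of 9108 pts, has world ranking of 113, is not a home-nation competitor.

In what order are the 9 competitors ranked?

By date of most recent title (later first): Tran (13 Mar 2011); then Marchetti and Nakamura (both 13 Dec 2010); then Szabo (24 Jan 2006); then Farouk and Kapoor (both 1 Apr 2003); then Oyelaran (22 Nov 2001); then Leclerc (19 Oct 1998); then Saleh (22 May 1998).
Marchetti and Nakamura both have world ranking 19, so the next rule applies.
Marchetti and Nakamura both have ranking points 3752 pts, so the next rule applies.
Among Marchetti and Nakamura, alphabetically by surname: Marchetti before Nakamura.
Farouk and Kapoor both have world ranking 156, so the next rule applies.
Farouk and Kapoor both have ranking points 8683 pts, so the next rule applies.
Among Farouk and Kapoor, alphabetically by surname: Farouk before Kapoor.
Full order: Tran, Marchetti, Nakamura, Szabo, Farouk, Kapoor, Oyelaran, Leclerc, Saleh.

Tran, Marchetti, Nakamura, Szabo, Farouk, Kapoor, Oyelaran, Leclerc, Saleh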